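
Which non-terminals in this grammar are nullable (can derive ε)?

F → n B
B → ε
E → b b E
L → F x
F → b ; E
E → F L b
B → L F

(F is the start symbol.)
{ 'B' }

A non-terminal is nullable if it can derive ε (the empty string): either it has an ε-production, or it has a production whose right-hand side consists entirely of nullable non-terminals.

ε-productions: B → ε
So B is immediately nullable.
No further non-terminal can be added: every production for the remaining non-terminals contains a terminal or a non-nullable non-terminal.
Nullable = { 'B' }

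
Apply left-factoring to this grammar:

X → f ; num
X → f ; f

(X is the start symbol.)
Left-factoring transforms A → αβ₁ | αβ₂ into A → αA' and A' → β₁ | β₂
(α is the longest common prefix among the alternatives). Repeat until
no nonterminal has two alternatives with a common prefix.

Round 1: X has alternatives sharing prefix 'f ;'. Introduce X': X → f ; X'
  Add: X' → num
  Add: X' → f

No remaining common prefixes — done.

Resulting grammar:
X → f ; X'
X' → num
X' → f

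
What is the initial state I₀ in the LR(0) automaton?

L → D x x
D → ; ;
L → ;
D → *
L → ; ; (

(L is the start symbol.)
{ [D → . *], [D → . ; ;], [L → . ; ; (], [L → . ;], [L → . D x x], [L' → . L] }

First, augment the grammar with L' → L
I₀ = CLOSURE({ [L' → . L] }):
  [L' → . L] has the dot before L: add [L → . D x x], [L → . ;], [L → . ; ; (]
  [L → . D x x] has the dot before D: add [D → . ; ;], [D → . *]
No further items can be added.

I₀ = { [D → . *], [D → . ; ;], [L → . ; ; (], [L → . ;], [L → . D x x], [L' → . L] }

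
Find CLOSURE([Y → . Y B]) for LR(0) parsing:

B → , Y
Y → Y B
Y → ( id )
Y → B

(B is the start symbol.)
{ [B → . , Y], [Y → . ( id )], [Y → . B], [Y → . Y B] }

Start with: [Y → . Y B]
  [Y → . Y B] has the dot before Y: add [Y → . ( id )], [Y → . B]
  [Y → . B] has the dot before B: add [B → . , Y]
No further items can be added.

CLOSURE = { [B → . , Y], [Y → . ( id )], [Y → . B], [Y → . Y B] }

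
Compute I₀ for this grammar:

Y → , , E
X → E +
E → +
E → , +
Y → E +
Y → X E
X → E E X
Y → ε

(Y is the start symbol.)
First, augment the grammar with Y' → Y
I₀ = CLOSURE({ [Y' → . Y] }):
  [Y' → . Y] has the dot before Y: add [Y → . , , E], [Y → . E +], [Y → . X E], [Y → .]
  [Y → . E +] has the dot before E: add [E → . +], [E → . , +]
  [Y → . X E] has the dot before X: add [X → . E +], [X → . E E X]
No further items can be added.

I₀ = { [E → . +], [E → . , +], [X → . E +], [X → . E E X], [Y → . , , E], [Y → . E +], [Y → . X E], [Y → .], [Y' → . Y] }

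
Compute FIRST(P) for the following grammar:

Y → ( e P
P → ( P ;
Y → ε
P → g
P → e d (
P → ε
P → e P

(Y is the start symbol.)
To compute FIRST(P), examine every production with P on the left-hand side, reading each right-hand side left to right until a non-nullable symbol is reached.

From P → ( P ;:
  - '(' is a terminal: add '(' and stop
From P → g:
  - g is a terminal: add 'g' and stop
From P → e d (:
  - e is a terminal: add 'e' and stop
From P → ε:
  - ε-production, so ε ∈ FIRST(P)
From P → e P:
  - e is a terminal: add 'e' and stop

Collecting: FIRST(P) = { '(', 'e', 'g', ε }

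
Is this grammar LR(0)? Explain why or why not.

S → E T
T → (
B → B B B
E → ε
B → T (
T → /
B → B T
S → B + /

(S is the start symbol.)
No. Shift-reduce conflict between [E → .] and [T → . (]

Augment with S' → S and build the canonical LR(0) collection (I0 = CLOSURE({[S' → . S]}), then GOTO on every symbol after a dot until no new states appear). It has 14 states:
  I0: { [B → . B B B], [B → . B T], [B → . T (], [E → .], [S → . B + /], [S → . E T], [S' → . S], [T → . (], [T → . /] }  — shift, reduce
  I1: { [T → ( .] }  — reduce
  I2: { [T → / .] }  — reduce
  I3: { [B → . B B B], [B → . B T], [B → . T (], [B → B . B B], [B → B . T], [S → B . + /], [T → . (], [T → . /] }  — shift
  I4: { [S → E . T], [T → . (], [T → . /] }  — shift
  I5: { [S' → S .] }  — accept
  I6: { [B → T . (] }  — shift
  I7: { [B → T ( .] }  — reduce
  I8: { [S → E T .] }  — reduce
  I9: { [S → B + . /] }  — shift
  I10: { [B → . B B B], [B → . B T], [B → . T (], [B → B . B B], [B → B . T], [B → B B . B], [T → . (], [T → . /] }  — shift
  I11: { [B → B T .], [B → T . (] }  — shift, reduce
  I12: { [B → . B B B], [B → . B T], [B → . T (], [B → B . B B], [B → B . T], [B → B B . B], [B → B B B .], [T → . (], [T → . /] }  — shift, reduce
  I13: { [S → B + / .] }  — reduce

Conflict in state I0:
  Shift-reduce conflict between [E → .] and [T → . (]
So the grammar is NOT LR(0).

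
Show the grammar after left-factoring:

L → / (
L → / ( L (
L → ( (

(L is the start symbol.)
L → / ( L'
L' → ε
L' → L (
L → ( (

Left-factoring transforms A → αβ₁ | αβ₂ into A → αA' and A' → β₁ | β₂
(α is the longest common prefix among the alternatives). Repeat until
no nonterminal has two alternatives with a common prefix.

Round 1: L has alternatives sharing prefix '/ ('. Introduce L': L → / ( L'
  Add: L' → ε
  Add: L' → L (

No remaining common prefixes — done.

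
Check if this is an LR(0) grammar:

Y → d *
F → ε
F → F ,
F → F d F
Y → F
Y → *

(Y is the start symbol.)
No. Shift-reduce conflict between [F → .] and [Y → . *]

Augment with Y' → Y and build the canonical LR(0) collection (I0 = CLOSURE({[Y' → . Y]}), then GOTO on every symbol after a dot until no new states appear). It has 9 states:
  I0: { [F → . F ,], [F → . F d F], [F → .], [Y → . *], [Y → . F], [Y → . d *], [Y' → . Y] }  — shift, reduce
  I1: { [Y → * .] }  — reduce
  I2: { [F → F . ,], [F → F . d F], [Y → F .] }  — shift, reduce
  I3: { [Y' → Y .] }  — accept
  I4: { [Y → d . *] }  — shift
  I5: { [Y → d * .] }  — reduce
  I6: { [F → F , .] }  — reduce
  I7: { [F → . F ,], [F → . F d F], [F → .], [F → F d . F] }  — reduce
  I8: { [F → F . ,], [F → F . d F], [F → F d F .] }  — shift, reduce

Conflict in state I0:
  Shift-reduce conflict between [F → .] and [Y → . *]
So the grammar is NOT LR(0).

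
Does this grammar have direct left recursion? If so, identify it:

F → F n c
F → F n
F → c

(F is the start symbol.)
Direct left recursion occurs when N → N α for some non-terminal N (the right-hand side begins with the left-hand side itself).

F → F n c: LEFT RECURSIVE (starts with F)
F → F n: LEFT RECURSIVE (starts with F)
F → c: starts with c

The grammar has direct left recursion on: F.

Answer: Yes, F is left-recursive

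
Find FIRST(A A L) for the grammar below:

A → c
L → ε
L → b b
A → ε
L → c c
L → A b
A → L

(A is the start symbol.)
{ 'b', 'c', ε }

FIRST sets of the non-terminals involved (from the grammar, by fixed-point iteration):
  FIRST(A) = { 'b', 'c', ε }
  FIRST(L) = { 'b', 'c', ε }

To compute FIRST(A A L), process the symbols left to right:
Symbol A is a non-terminal. Add FIRST(A) \ {ε} = { 'b', 'c' }
A is nullable (ε ∈ FIRST(A)), continue to the next symbol.
Symbol A is a non-terminal. Add FIRST(A) \ {ε} = { 'b', 'c' }
A is nullable (ε ∈ FIRST(A)), continue to the next symbol.
Symbol L is a non-terminal. Add FIRST(L) \ {ε} = { 'b', 'c' }
L is nullable (ε ∈ FIRST(L)), continue to the next symbol.
All symbols are nullable, so ε is in the result.
FIRST(A A L) = { 'b', 'c', ε }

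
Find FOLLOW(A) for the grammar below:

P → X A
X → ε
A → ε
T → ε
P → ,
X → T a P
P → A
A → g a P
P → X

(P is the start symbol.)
{ $, 'g' }

In P → X A: A is at the end, add FOLLOW(P)
In P → A: A is at the end, add FOLLOW(P)

The FOLLOW sets referred to above (computed the same way, to a fixed point):
  FOLLOW(P) = { $, 'g' }

Taking the union: FOLLOW(A) = { $, 'g' }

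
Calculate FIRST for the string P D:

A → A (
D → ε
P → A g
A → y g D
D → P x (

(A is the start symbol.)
{ 'y' }

FIRST sets of the non-terminals involved (from the grammar, by fixed-point iteration):
  FIRST(P) = { 'y' }

To compute FIRST(P D), process the symbols left to right:
Symbol P is a non-terminal. Add FIRST(P) \ {ε} = { 'y' }
P is not nullable (ε ∉ FIRST(P)), so stop here.
FIRST(P D) = { 'y' }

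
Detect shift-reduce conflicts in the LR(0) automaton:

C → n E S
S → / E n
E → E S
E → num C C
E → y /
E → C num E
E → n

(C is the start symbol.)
A shift-reduce conflict occurs when an LR(0) state has both:
  - a complete (reduce) item [A → α .] (dot at the end), and
  - a shift item [B → β . c γ] (dot before a terminal).

Augment with C' → C and build the canonical LR(0) collection (I0 = CLOSURE({[C' → . C]}), then GOTO on every symbol after a dot until no new states appear). It has 18 states:
  I0: { [C → . n E S], [C' → . C] }  — shift
  I1: { [C' → C .] }  — accept
  I2: { [C → . n E S], [C → n . E S], [E → . C num E], [E → . E S], [E → . n], [E → . num C C], [E → . y /] }  — shift
  I3: { [E → C . num E] }  — shift
  I4: { [C → n E . S], [E → E . S], [S → . / E n] }  — shift
  I5: { [C → . n E S], [C → n . E S], [E → . C num E], [E → . E S], [E → . n], [E → . num C C], [E → . y /], [E → n .] }  — shift, reduce
  I6: { [C → . n E S], [E → num . C C] }  — shift
  I7: { [E → y . /] }  — shift
  I8: { [E → y / .] }  — reduce
  I9: { [C → . n E S], [E → num C . C] }  — shift
  I10: { [E → num C C .] }  — reduce
  I11: { [C → . n E S], [E → . C num E], [E → . E S], [E → . n], [E → . num C C], [E → . y /], [S → / . E n] }  — shift
  I12: { [C → n E S .], [E → E S .] }  — 2 reduces
  I13: { [E → E . S], [S → . / E n], [S → / E . n] }  — shift
  I14: { [E → E S .] }  — reduce
  I15: { [S → / E n .] }  — reduce
  I16: { [C → . n E S], [E → . C num E], [E → . E S], [E → . n], [E → . num C C], [E → . y /], [E → C num . E] }  — shift
  I17: { [E → C num E .], [E → E . S], [S → . / E n] }  — shift, reduce

I5 contains reduce item [E → n .] and shift items [C → . n E S], [E → . n], [E → . num C C], [E → . y /] — shift-reduce conflict.
I17 contains reduce item [E → C num E .] and shift item [S → . / E n] — shift-reduce conflict.

Answer: Yes — I5: [E → n .] vs [C → . n E S]; I17: [E → C num E .] vs [S → . / E n]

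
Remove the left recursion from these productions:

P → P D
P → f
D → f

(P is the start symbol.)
P → f P'
P' → D P'
P' → ε
D → f

P is directly left-recursive. The standard transformation for
  A → A α₁ | ... | A α_m | β₁ | ... | β_n
is
  A  → β₁ A' | ... | β_n A'
  A' → α₁ A' | ... | α_m A' | ε

P → f becomes P → f P'
P → P D becomes P' → D P'
Add P' → ε

Productions for other non-terminals are unchanged:
  D → f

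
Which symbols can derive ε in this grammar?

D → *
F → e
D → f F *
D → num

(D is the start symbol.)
A non-terminal is nullable if it can derive ε (the empty string): either it has an ε-production, or it has a production whose right-hand side consists entirely of nullable non-terminals.

There are no ε-productions, so no non-terminal can derive ε.
No non-terminals are nullable.

Answer: None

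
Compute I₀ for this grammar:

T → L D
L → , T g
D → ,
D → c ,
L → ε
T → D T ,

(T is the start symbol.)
First, augment the grammar with T' → T
I₀ = CLOSURE({ [T' → . T] }):
  [T' → . T] has the dot before T: add [T → . L D], [T → . D T ,]
  [T → . L D] has the dot before L: add [L → . , T g], [L → .]
  [T → . D T ,] has the dot before D: add [D → . ,], [D → . c ,]
No further items can be added.

I₀ = { [D → . ,], [D → . c ,], [L → . , T g], [L → .], [T → . D T ,], [T → . L D], [T' → . T] }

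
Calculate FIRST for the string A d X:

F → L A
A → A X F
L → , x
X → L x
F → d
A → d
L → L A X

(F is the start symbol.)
{ 'd' }

FIRST sets of the non-terminals involved (from the grammar, by fixed-point iteration):
  FIRST(A) = { 'd' }

To compute FIRST(A d X), process the symbols left to right:
Symbol A is a non-terminal. Add FIRST(A) \ {ε} = { 'd' }
A is not nullable (ε ∉ FIRST(A)), so stop here.
FIRST(A d X) = { 'd' }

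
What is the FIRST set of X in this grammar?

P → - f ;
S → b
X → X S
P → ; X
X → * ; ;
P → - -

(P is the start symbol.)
{ '*' }

To compute FIRST(X), examine every production with X on the left-hand side, reading each right-hand side left to right until a non-nullable symbol is reached.

From X → X S:
  - X is the symbol being defined: contributes nothing new
    X is not nullable, so stop
From X → * ; ;:
  - '*' is a terminal: add '*' and stop

Collecting: FIRST(X) = { '*' }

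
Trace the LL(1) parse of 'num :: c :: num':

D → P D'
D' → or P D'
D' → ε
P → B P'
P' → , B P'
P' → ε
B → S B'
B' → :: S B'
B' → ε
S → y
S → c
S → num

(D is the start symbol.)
Stack is shown with the top on the left.

Stack            Input              Action
------------------------------------------
D $              num :: c :: num $  output D → P D'
P D' $           num :: c :: num $  output P → B P'
B P' D' $        num :: c :: num $  output B → S B'
S B' P' D' $     num :: c :: num $  output S → num
num B' P' D' $   num :: c :: num $  match 'num'
B' P' D' $       :: c :: num $      output B' → :: S B'
:: S B' P' D' $  :: c :: num $      match '::'
S B' P' D' $     c :: num $         output S → c
c B' P' D' $     c :: num $         match 'c'
B' P' D' $       :: num $           output B' → :: S B'
:: S B' P' D' $  :: num $           match '::'
S B' P' D' $     num $              output S → num
num B' P' D' $   num $              match 'num'
B' P' D' $       $                  output B' → ε
P' D' $          $                  output P' → ε
D' $             $                  output D' → ε
$                $                  accept

The string is accepted.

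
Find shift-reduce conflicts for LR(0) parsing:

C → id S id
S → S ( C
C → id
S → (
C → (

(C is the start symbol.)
A shift-reduce conflict occurs when an LR(0) state has both:
  - a complete (reduce) item [A → α .] (dot at the end), and
  - a shift item [B → β . c γ] (dot before a terminal).

Augment with C' → C and build the canonical LR(0) collection (I0 = CLOSURE({[C' → . C]}), then GOTO on every symbol after a dot until no new states appear). It has 9 states:
  I0: { [C → . (], [C → . id S id], [C → . id], [C' → . C] }  — shift
  I1: { [C → ( .] }  — reduce
  I2: { [C' → C .] }  — accept
  I3: { [C → id . S id], [C → id .], [S → . (], [S → . S ( C] }  — shift, reduce
  I4: { [S → ( .] }  — reduce
  I5: { [C → id S . id], [S → S . ( C] }  — shift
  I6: { [C → . (], [C → . id S id], [C → . id], [S → S ( . C] }  — shift
  I7: { [C → id S id .] }  — reduce
  I8: { [S → S ( C .] }  — reduce

I3 contains reduce item [C → id .] and shift item [S → . (] — shift-reduce conflict.

Answer: Yes — I3: [C → id .] vs [S → . (]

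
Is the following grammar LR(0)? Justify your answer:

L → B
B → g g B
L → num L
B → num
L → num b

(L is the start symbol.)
A grammar is LR(0) if no state in the canonical LR(0) collection has:
  - both a shift item (dot before a terminal) and a complete item (shift-reduce conflict), or
  - two or more complete items (reduce-reduce conflict; the accept item [L' → L .] counts as a complete item here).

Augment with L' → L and build the canonical LR(0) collection (I0 = CLOSURE({[L' → . L]}), then GOTO on every symbol after a dot until no new states appear). It has 10 states:
  I0: { [B → . g g B], [B → . num], [L → . B], [L → . num L], [L → . num b], [L' → . L] }  — shift
  I1: { [L → B .] }  — reduce
  I2: { [L' → L .] }  — accept
  I3: { [B → g . g B] }  — shift
  I4: { [B → . g g B], [B → . num], [B → num .], [L → . B], [L → . num L], [L → . num b], [L → num . L], [L → num . b] }  — shift, reduce
  I5: { [L → num L .] }  — reduce
  I6: { [L → num b .] }  — reduce
  I7: { [B → . g g B], [B → . num], [B → g g . B] }  — shift
  I8: { [B → g g B .] }  — reduce
  I9: { [B → num .] }  — reduce

Conflict in state I4:
  Shift-reduce conflict between [B → num .] and [B → . g g B]
So the grammar is NOT LR(0).

Answer: No. Shift-reduce conflict between [B → num .] and [B → . g g B]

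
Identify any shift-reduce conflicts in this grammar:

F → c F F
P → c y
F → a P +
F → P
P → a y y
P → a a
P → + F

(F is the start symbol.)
Augment with F' → F and build the canonical LR(0) collection (I0 = CLOSURE({[F' → . F]}), then GOTO on every symbol after a dot until no new states appear). It has 17 states:
  I0: { [F → . P], [F → . a P +], [F → . c F F], [F' → . F], [P → . + F], [P → . a a], [P → . a y y], [P → . c y] }  — shift
  I1: { [F → . P], [F → . a P +], [F → . c F F], [P → + . F], [P → . + F], [P → . a a], [P → . a y y], [P → . c y] }  — shift
  I2: { [F' → F .] }  — accept
  I3: { [F → P .] }  — reduce
  I4: { [F → a . P +], [P → . + F], [P → . a a], [P → . a y y], [P → . c y], [P → a . a], [P → a . y y] }  — shift
  I5: { [F → . P], [F → . a P +], [F → . c F F], [F → c . F F], [P → . + F], [P → . a a], [P → . a y y], [P → . c y], [P → c . y] }  — shift
  I6: { [F → . P], [F → . a P +], [F → . c F F], [F → c F . F], [P → . + F], [P → . a a], [P → . a y y], [P → . c y] }  — shift
  I7: { [P → c y .] }  — reduce
  I8: { [F → c F F .] }  — reduce
  I9: { [F → a P . +] }  — shift
  I10: { [P → a . a], [P → a . y y], [P → a a .] }  — shift, reduce
  I11: { [P → c . y] }  — shift
  I12: { [P → a y . y] }  — shift
  I13: { [P → a y y .] }  — reduce
  I14: { [P → a a .] }  — reduce
  I15: { [F → a P + .] }  — reduce
  I16: { [P → + F .] }  — reduce

I10 contains reduce item [P → a a .] and shift items [P → a . a], [P → a . y y] — shift-reduce conflict.

Answer: Yes — I10: [P → a a .] vs [P → a . a]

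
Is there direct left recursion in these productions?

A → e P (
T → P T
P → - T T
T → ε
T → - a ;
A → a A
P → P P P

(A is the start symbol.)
A → e P (: starts with e
T → P T: starts with P
P → - T T: starts with '-'
T → ε: starts with ε
T → - a ;: starts with '-'
A → a A: starts with a
P → P P P: LEFT RECURSIVE (starts with P)

The grammar has direct left recursion on: P.

Answer: Yes, P is left-recursive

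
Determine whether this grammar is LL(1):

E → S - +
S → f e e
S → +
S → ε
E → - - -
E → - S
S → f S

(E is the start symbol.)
No. Predict set conflict for E: { '-' }

A grammar is LL(1) if for each non-terminal N with multiple productions, the predict sets of those productions are pairwise disjoint, where PREDICT(N → α) = (FIRST(α) \ {ε}) ∪ (FOLLOW(N) if α ⇒* ε).

Relevant sets:
  FIRST(S) = { '+', 'f', ε }
  FOLLOW(S) = { $, '-' }

For E:
  PREDICT(E → S '-' '+') = { '+', '-', 'f' }
  PREDICT(E → '-' '-' '-') = { '-' }
  PREDICT(E → '-' S) = { '-' }
For S:
  PREDICT(S → f e e) = { 'f' }
  PREDICT(S → '+') = { '+' }
  PREDICT(S → ε) = { $, '-' }
  PREDICT(S → f S) = { 'f' }

Conflict found: Predict set conflict for E: { '-' }
The grammar is NOT LL(1).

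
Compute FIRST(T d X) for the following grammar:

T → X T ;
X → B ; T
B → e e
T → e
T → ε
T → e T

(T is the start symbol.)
FIRST sets of the non-terminals involved (from the grammar, by fixed-point iteration):
  FIRST(T) = { 'e', ε }

To compute FIRST(T d X), process the symbols left to right:
Symbol T is a non-terminal. Add FIRST(T) \ {ε} = { 'e' }
T is nullable (ε ∈ FIRST(T)), continue to the next symbol.
Symbol d is a terminal. Add 'd' and stop.
FIRST(T d X) = { 'd', 'e' }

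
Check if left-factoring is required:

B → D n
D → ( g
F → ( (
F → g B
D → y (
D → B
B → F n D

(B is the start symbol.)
No, left-factoring is not needed

Left-factoring is needed when two productions for the same non-terminal
share a common prefix on the right-hand side.

Productions for B:
  B → D n
  B → F n D
Productions for D:
  D → ( g
  D → y (
  D → B
Productions for F:
  F → ( (
  F → g B

No common prefixes found.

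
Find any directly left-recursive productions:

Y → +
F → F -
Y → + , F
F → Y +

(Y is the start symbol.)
Y → +: starts with '+'
F → F -: LEFT RECURSIVE (starts with F)
Y → + , F: starts with '+'
F → Y +: starts with Y

The grammar has direct left recursion on: F.

Answer: Yes, F is left-recursive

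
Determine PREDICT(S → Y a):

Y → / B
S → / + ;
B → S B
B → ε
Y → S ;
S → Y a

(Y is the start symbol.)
{ '/' }

PREDICT(S → Y a) = (FIRST(RHS) \ {ε}) ∪ (FOLLOW(S) if ε ∈ FIRST(RHS), i.e. RHS ⇒* ε)
FIRST(Y) = { '/' }
FIRST(Y a) = { '/' }
ε ∉ FIRST(Y a), so FOLLOW(S) is not added.
PREDICT(S → Y a) = { '/' }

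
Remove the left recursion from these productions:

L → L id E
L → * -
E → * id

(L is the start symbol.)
L is directly left-recursive. The standard transformation for
  A → A α₁ | ... | A α_m | β₁ | ... | β_n
is
  A  → β₁ A' | ... | β_n A'
  A' → α₁ A' | ... | α_m A' | ε

L → * - becomes L → * - L'
L → L id E becomes L' → id E L'
Add L' → ε

Productions for other non-terminals are unchanged:
  E → * id

Resulting grammar:
L → * - L'
L' → id E L'
L' → ε
E → * id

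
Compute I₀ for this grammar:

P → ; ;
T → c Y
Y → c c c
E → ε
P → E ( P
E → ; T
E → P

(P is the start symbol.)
First, augment the grammar with P' → P
I₀ = CLOSURE({ [P' → . P] }):
  [P' → . P] has the dot before P: add [P → . ; ;], [P → . E ( P]
  [P → . E ( P] has the dot before E: add [E → .], [E → . ; T], [E → . P]
No further items can be added.

I₀ = { [E → . ; T], [E → . P], [E → .], [P → . ; ;], [P → . E ( P], [P' → . P] }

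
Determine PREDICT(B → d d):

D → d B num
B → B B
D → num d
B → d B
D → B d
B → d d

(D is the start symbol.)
PREDICT(B → d d) = (FIRST(RHS) \ {ε}) ∪ (FOLLOW(B) if ε ∈ FIRST(RHS), i.e. RHS ⇒* ε)
FIRST(d d) = { 'd' }
ε ∉ FIRST(d d), so FOLLOW(B) is not added.
PREDICT(B → d d) = { 'd' }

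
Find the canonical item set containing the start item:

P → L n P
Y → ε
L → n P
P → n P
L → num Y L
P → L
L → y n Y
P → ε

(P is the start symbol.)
First, augment the grammar with P' → P
I₀ = CLOSURE({ [P' → . P] }):
  [P' → . P] has the dot before P: add [P → . L n P], [P → . n P], [P → . L], [P → .]
  [P → . L n P] has the dot before L: add [L → . n P], [L → . num Y L], [L → . y n Y]
No further items can be added.

I₀ = { [L → . n P], [L → . num Y L], [L → . y n Y], [P → . L n P], [P → . L], [P → . n P], [P → .], [P' → . P] }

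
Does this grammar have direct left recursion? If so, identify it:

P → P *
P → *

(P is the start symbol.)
Direct left recursion occurs when N → N α for some non-terminal N (the right-hand side begins with the left-hand side itself).

P → P *: LEFT RECURSIVE (starts with P)
P → *: starts with '*'

The grammar has direct left recursion on: P.

Answer: Yes, P is left-recursive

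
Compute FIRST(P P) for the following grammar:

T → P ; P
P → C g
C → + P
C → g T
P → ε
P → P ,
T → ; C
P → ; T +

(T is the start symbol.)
FIRST sets of the non-terminals involved (from the grammar, by fixed-point iteration):
  FIRST(P) = { '+', ',', ';', 'g', ε }

To compute FIRST(P P), process the symbols left to right:
Symbol P is a non-terminal. Add FIRST(P) \ {ε} = { '+', ',', ';', 'g' }
P is nullable (ε ∈ FIRST(P)), continue to the next symbol.
Symbol P is a non-terminal. Add FIRST(P) \ {ε} = { '+', ',', ';', 'g' }
P is nullable (ε ∈ FIRST(P)), continue to the next symbol.
All symbols are nullable, so ε is in the result.
FIRST(P P) = { '+', ',', ';', 'g', ε }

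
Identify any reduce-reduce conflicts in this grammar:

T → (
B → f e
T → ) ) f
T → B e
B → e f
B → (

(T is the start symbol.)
Yes — I1: [B → ( .] vs [T → ( .]

A reduce-reduce conflict occurs when an LR(0) state has two complete items [A → α .] and [B → β .] — both call for a reduction, and with no lookahead the parser cannot choose between them.

Augment with T' → T and build the canonical LR(0) collection (I0 = CLOSURE({[T' → . T]}), then GOTO on every symbol after a dot until no new states appear). It has 12 states:
  I0: { [B → . (], [B → . e f], [B → . f e], [T → . (], [T → . ) ) f], [T → . B e], [T' → . T] }  — shift
  I1: { [B → ( .], [T → ( .] }  — 2 reduces
  I2: { [T → ) . ) f] }  — shift
  I3: { [T → B . e] }  — shift
  I4: { [T' → T .] }  — accept
  I5: { [B → e . f] }  — shift
  I6: { [B → f . e] }  — shift
  I7: { [B → f e .] }  — reduce
  I8: { [B → e f .] }  — reduce
  I9: { [T → B e .] }  — reduce
  I10: { [T → ) ) . f] }  — shift
  I11: { [T → ) ) f .] }  — reduce

I1 contains complete items [B → ( .], [T → ( .] — reduce-reduce conflict.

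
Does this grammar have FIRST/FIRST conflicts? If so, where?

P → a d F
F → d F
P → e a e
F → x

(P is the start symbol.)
No FIRST/FIRST conflicts.

A FIRST/FIRST conflict occurs when two productions N → α and N → β for the same non-terminal have FIRST(α) ∩ FIRST(β) ≠ ∅ (with ε ∈ FIRST of a nullable right-hand side, so two nullable alternatives also conflict).

Productions for P:
  P → a d F: FIRST = { 'a' }
  P → e a e: FIRST = { 'e' }
Productions for F:
  F → d F: FIRST = { 'd' }
  F → x: FIRST = { 'x' }

All alternatives of each non-terminal have pairwise disjoint FIRST sets.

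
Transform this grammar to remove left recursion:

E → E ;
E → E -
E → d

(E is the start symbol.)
E is directly left-recursive. The standard transformation for
  A → A α₁ | ... | A α_m | β₁ | ... | β_n
is
  A  → β₁ A' | ... | β_n A'
  A' → α₁ A' | ... | α_m A' | ε

E → d becomes E → d E'
E → E ; becomes E' → ; E'
E → E - becomes E' → - E'
Add E' → ε

Resulting grammar:
E → d E'
E' → ; E'
E' → - E'
E' → ε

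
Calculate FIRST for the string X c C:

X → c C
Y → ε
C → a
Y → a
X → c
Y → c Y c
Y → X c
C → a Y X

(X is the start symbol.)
FIRST sets of the non-terminals involved (from the grammar, by fixed-point iteration):
  FIRST(X) = { 'c' }

To compute FIRST(X c C), process the symbols left to right:
Symbol X is a non-terminal. Add FIRST(X) \ {ε} = { 'c' }
X is not nullable (ε ∉ FIRST(X)), so stop here.
FIRST(X c C) = { 'c' }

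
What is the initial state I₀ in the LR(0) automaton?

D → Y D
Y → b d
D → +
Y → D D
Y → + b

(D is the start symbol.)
{ [D → . +], [D → . Y D], [D' → . D], [Y → . + b], [Y → . D D], [Y → . b d] }

First, augment the grammar with D' → D
I₀ = CLOSURE({ [D' → . D] }):
  [D' → . D] has the dot before D: add [D → . Y D], [D → . +]
  [D → . Y D] has the dot before Y: add [Y → . b d], [Y → . D D], [Y → . + b]
No further items can be added.

I₀ = { [D → . +], [D → . Y D], [D' → . D], [Y → . + b], [Y → . D D], [Y → . b d] }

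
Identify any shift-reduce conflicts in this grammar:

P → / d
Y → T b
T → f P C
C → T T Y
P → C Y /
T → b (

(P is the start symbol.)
No shift-reduce conflicts

A shift-reduce conflict occurs when an LR(0) state has both:
  - a complete (reduce) item [A → α .] (dot at the end), and
  - a shift item [B → β . c γ] (dot before a terminal).

Augment with P' → P and build the canonical LR(0) collection (I0 = CLOSURE({[P' → . P]}), then GOTO on every symbol after a dot until no new states appear). It has 17 states:
  I0: { [C → . T T Y], [P → . / d], [P → . C Y /], [P' → . P], [T → . b (], [T → . f P C] }  — shift
  I1: { [P → / . d] }  — shift
  I2: { [P → C . Y /], [T → . b (], [T → . f P C], [Y → . T b] }  — shift
  I3: { [P' → P .] }  — accept
  I4: { [C → T . T Y], [T → . b (], [T → . f P C] }  — shift
  I5: { [T → b . (] }  — shift
  I6: { [C → . T T Y], [P → . / d], [P → . C Y /], [T → . b (], [T → . f P C], [T → f . P C] }  — shift
  I7: { [C → . T T Y], [T → . b (], [T → . f P C], [T → f P . C] }  — shift
  I8: { [T → f P C .] }  — reduce
  I9: { [T → b ( .] }  — reduce
  I10: { [C → T T . Y], [T → . b (], [T → . f P C], [Y → . T b] }  — shift
  I11: { [Y → T . b] }  — shift
  I12: { [C → T T Y .] }  — reduce
  I13: { [Y → T b .] }  — reduce
  I14: { [P → C Y . /] }  — shift
  I15: { [P → C Y / .] }  — reduce
  I16: { [P → / d .] }  — reduce

No state contains both a complete item and a shift item.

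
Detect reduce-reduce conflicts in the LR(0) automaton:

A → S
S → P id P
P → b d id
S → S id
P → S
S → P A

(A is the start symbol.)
A reduce-reduce conflict occurs when an LR(0) state has two complete items [A → α .] and [B → β .] — both call for a reduction, and with no lookahead the parser cannot choose between them.

Augment with A' → A and build the canonical LR(0) collection (I0 = CLOSURE({[A' → . A]}), then GOTO on every symbol after a dot until no new states appear). It has 12 states:
  I0: { [A → . S], [A' → . A], [P → . S], [P → . b d id], [S → . P A], [S → . P id P], [S → . S id] }  — shift
  I1: { [A' → A .] }  — accept
  I2: { [A → . S], [P → . S], [P → . b d id], [S → . P A], [S → . P id P], [S → . S id], [S → P . A], [S → P . id P] }  — shift
  I3: { [A → S .], [P → S .], [S → S . id] }  — shift, 2 reduces
  I4: { [P → b . d id] }  — shift
  I5: { [P → b d . id] }  — shift
  I6: { [P → b d id .] }  — reduce
  I7: { [S → S id .] }  — reduce
  I8: { [S → P A .] }  — reduce
  I9: { [P → . S], [P → . b d id], [S → . P A], [S → . P id P], [S → . S id], [S → P id . P] }  — shift
  I10: { [A → . S], [P → . S], [P → . b d id], [S → . P A], [S → . P id P], [S → . S id], [S → P . A], [S → P . id P], [S → P id P .] }  — shift, reduce
  I11: { [P → S .], [S → S . id] }  — shift, reduce

I3 contains complete items [A → S .], [P → S .] — reduce-reduce conflict.

Answer: Yes — I3: [A → S .] vs [P → S .]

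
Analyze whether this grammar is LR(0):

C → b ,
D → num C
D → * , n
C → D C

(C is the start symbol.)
A grammar is LR(0) if no state in the canonical LR(0) collection has:
  - both a shift item (dot before a terminal) and a complete item (shift-reduce conflict), or
  - two or more complete items (reduce-reduce conflict; the accept item [C' → C .] counts as a complete item here).

Augment with C' → C and build the canonical LR(0) collection (I0 = CLOSURE({[C' → . C]}), then GOTO on every symbol after a dot until no new states appear). It has 11 states:
  I0: { [C → . D C], [C → . b ,], [C' → . C], [D → . * , n], [D → . num C] }  — shift
  I1: { [D → * . , n] }  — shift
  I2: { [C' → C .] }  — accept
  I3: { [C → . D C], [C → . b ,], [C → D . C], [D → . * , n], [D → . num C] }  — shift
  I4: { [C → b . ,] }  — shift
  I5: { [C → . D C], [C → . b ,], [D → . * , n], [D → . num C], [D → num . C] }  — shift
  I6: { [D → num C .] }  — reduce
  I7: { [C → b , .] }  — reduce
  I8: { [C → D C .] }  — reduce
  I9: { [D → * , . n] }  — shift
  I10: { [D → * , n .] }  — reduce

Every state is either a pure shift/goto state or contains exactly one complete item and nothing to shift — no conflicts. The grammar is LR(0).

Answer: Yes, the grammar is LR(0)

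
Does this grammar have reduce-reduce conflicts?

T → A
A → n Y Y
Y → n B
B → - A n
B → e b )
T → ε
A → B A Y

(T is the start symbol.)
No reduce-reduce conflicts

A reduce-reduce conflict occurs when an LR(0) state has two complete items [A → α .] and [B → β .] — both call for a reduction, and with no lookahead the parser cannot choose between them.

Augment with T' → T and build the canonical LR(0) collection (I0 = CLOSURE({[T' → . T]}), then GOTO on every symbol after a dot until no new states appear). It has 17 states:
  I0: { [A → . B A Y], [A → . n Y Y], [B → . - A n], [B → . e b )], [T → . A], [T → .], [T' → . T] }  — shift, reduce
  I1: { [A → . B A Y], [A → . n Y Y], [B → - . A n], [B → . - A n], [B → . e b )] }  — shift
  I2: { [T → A .] }  — reduce
  I3: { [A → . B A Y], [A → . n Y Y], [A → B . A Y], [B → . - A n], [B → . e b )] }  — shift
  I4: { [T' → T .] }  — accept
  I5: { [B → e . b )] }  — shift
  I6: { [A → n . Y Y], [Y → . n B] }  — shift
  I7: { [A → n Y . Y], [Y → . n B] }  — shift
  I8: { [B → . - A n], [B → . e b )], [Y → n . B] }  — shift
  I9: { [Y → n B .] }  — reduce
  I10: { [A → n Y Y .] }  — reduce
  I11: { [B → e b . )] }  — shift
  I12: { [B → e b ) .] }  — reduce
  I13: { [A → B A . Y], [Y → . n B] }  — shift
  I14: { [A → B A Y .] }  — reduce
  I15: { [B → - A . n] }  — shift
  I16: { [B → - A n .] }  — reduce

No state contains more than one complete item.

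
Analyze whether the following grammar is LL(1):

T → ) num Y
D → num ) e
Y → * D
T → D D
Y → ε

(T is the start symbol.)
Relevant sets:
  FIRST(D) = { 'num' }
  FOLLOW(Y) = { $ }

For T:
  PREDICT(T → ')' num Y) = { ')' }
  PREDICT(T → D D) = { 'num' }
For Y:
  PREDICT(Y → '*' D) = { '*' }
  PREDICT(Y → ε) = { $ }
D has a single production, so nothing to check there.

All predict sets are disjoint. The grammar IS LL(1).

Answer: Yes, the grammar is LL(1).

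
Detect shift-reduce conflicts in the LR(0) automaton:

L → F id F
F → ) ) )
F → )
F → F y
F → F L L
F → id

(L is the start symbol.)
Augment with L' → L and build the canonical LR(0) collection (I0 = CLOSURE({[L' → . L]}), then GOTO on every symbol after a dot until no new states appear). It has 12 states:
  I0: { [F → . ) ) )], [F → . )], [F → . F L L], [F → . F y], [F → . id], [L → . F id F], [L' → . L] }  — shift
  I1: { [F → ) . ) )], [F → ) .] }  — shift, reduce
  I2: { [F → . ) ) )], [F → . )], [F → . F L L], [F → . F y], [F → . id], [F → F . L L], [F → F . y], [L → . F id F], [L → F . id F] }  — shift
  I3: { [L' → L .] }  — accept
  I4: { [F → id .] }  — reduce
  I5: { [F → . ) ) )], [F → . )], [F → . F L L], [F → . F y], [F → . id], [F → F L . L], [L → . F id F] }  — shift
  I6: { [F → . ) ) )], [F → . )], [F → . F L L], [F → . F y], [F → . id], [F → id .], [L → F id . F] }  — shift, reduce
  I7: { [F → F y .] }  — reduce
  I8: { [F → . ) ) )], [F → . )], [F → . F L L], [F → . F y], [F → . id], [F → F . L L], [F → F . y], [L → . F id F], [L → F id F .] }  — shift, reduce
  I9: { [F → F L L .] }  — reduce
  I10: { [F → ) ) . )] }  — shift
  I11: { [F → ) ) ) .] }  — reduce

I1 contains reduce item [F → ) .] and shift item [F → ) . ) )] — shift-reduce conflict.
I6 contains reduce item [F → id .] and shift items [F → . )], [F → . ) ) )], [F → . id] — shift-reduce conflict.
I8 contains reduce item [L → F id F .] and shift items [F → . )], [F → . ) ) )], [F → F . y], [F → . id] — shift-reduce conflict.

Answer: Yes — I1: [F → ) .] vs [F → ) . ) )]; I6: [F → id .] vs [F → . )]; I8: [L → F id F .] vs [F → . )]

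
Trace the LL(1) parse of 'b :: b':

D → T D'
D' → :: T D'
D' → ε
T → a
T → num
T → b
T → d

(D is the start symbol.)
Stack is shown with the top on the left.

Stack      Input     Action
---------------------------
D $        b :: b $  output D → T D'
T D' $     b :: b $  output T → b
b D' $     b :: b $  match 'b'
D' $       :: b $    output D' → :: T D'
:: T D' $  :: b $    match '::'
T D' $     b $       output T → b
b D' $     b $       match 'b'
D' $       $         output D' → ε
$          $         accept

The string is accepted.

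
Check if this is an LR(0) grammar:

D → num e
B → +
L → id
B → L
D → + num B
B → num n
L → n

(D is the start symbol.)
Yes, the grammar is LR(0)

Augment with D' → D and build the canonical LR(0) collection (I0 = CLOSURE({[D' → . D]}), then GOTO on every symbol after a dot until no new states appear). It has 13 states:
  I0: { [D → . + num B], [D → . num e], [D' → . D] }  — shift
  I1: { [D → + . num B] }  — shift
  I2: { [D' → D .] }  — accept
  I3: { [D → num . e] }  — shift
  I4: { [D → num e .] }  — reduce
  I5: { [B → . +], [B → . L], [B → . num n], [D → + num . B], [L → . id], [L → . n] }  — shift
  I6: { [B → + .] }  — reduce
  I7: { [D → + num B .] }  — reduce
  I8: { [B → L .] }  — reduce
  I9: { [L → id .] }  — reduce
  I10: { [L → n .] }  — reduce
  I11: { [B → num . n] }  — shift
  I12: { [B → num n .] }  — reduce

Every state is either a pure shift/goto state or contains exactly one complete item and nothing to shift — no conflicts. The grammar is LR(0).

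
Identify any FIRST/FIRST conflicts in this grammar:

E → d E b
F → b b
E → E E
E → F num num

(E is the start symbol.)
Yes. E → d E b / E → E E on { 'd' }; E → E E / E → F num num on { 'b' }

FIRST sets of the non-terminals at (or reachable through a nullable prefix from) the front of some alternative:
  FIRST(E) = { 'b', 'd' }
  FIRST(F) = { 'b' }

Productions for E:
  E → d E b: FIRST = { 'd' }
  E → E E: FIRST = { 'b', 'd' }
  E → F num num: FIRST = { 'b' }
F has only one production, so no FIRST/FIRST conflict is possible there.

Conflict for E: E → d E b and E → E E
  Overlap: { 'd' }
Conflict for E: E → E E and E → F num num
  Overlap: { 'b' }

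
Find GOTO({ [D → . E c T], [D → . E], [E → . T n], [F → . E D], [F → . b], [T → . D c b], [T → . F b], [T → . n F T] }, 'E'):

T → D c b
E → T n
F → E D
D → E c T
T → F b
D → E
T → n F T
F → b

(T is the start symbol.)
{ [D → . E c T], [D → . E], [D → E . c T], [D → E .], [E → . T n], [F → . E D], [F → . b], [F → E . D], [T → . D c b], [T → . F b], [T → . n F T] }

GOTO(I, 'E') = CLOSURE({ [A → αX.β] : [A → α.Xβ] ∈ I, X = 'E' })

Items with dot before 'E', with the dot advanced:
  [D → . E] → [D → E .]
  [D → . E c T] → [D → E . c T]
  [F → . E D] → [F → E . D]
Closure of the advanced items:
  [F → E . D] has the dot before D: add [D → . E c T], [D → . E]
  [D → . E c T] has the dot before E: add [E → . T n]
  [E → . T n] has the dot before T: add [T → . D c b], [T → . F b], [T → . n F T]
  [T → . F b] has the dot before F: add [F → . E D], [F → . b]

GOTO = { [D → . E c T], [D → . E], [D → E . c T], [D → E .], [E → . T n], [F → . E D], [F → . b], [F → E . D], [T → . D c b], [T → . F b], [T → . n F T] }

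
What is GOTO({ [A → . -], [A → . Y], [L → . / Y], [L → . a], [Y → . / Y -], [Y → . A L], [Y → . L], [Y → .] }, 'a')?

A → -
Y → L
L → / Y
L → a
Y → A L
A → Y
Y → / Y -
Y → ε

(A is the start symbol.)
GOTO(I, 'a') = CLOSURE({ [A → αX.β] : [A → α.Xβ] ∈ I, X = 'a' })

Items with dot before 'a', with the dot advanced:
  [L → . a] → [L → a .]
Closure adds nothing (no advanced item has the dot before a non-terminal).

GOTO = { [L → a .] }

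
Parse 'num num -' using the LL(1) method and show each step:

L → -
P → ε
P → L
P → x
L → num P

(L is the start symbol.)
LL(1) parsing maintains a stack (initially the start symbol over $) and the input. At each step: if the stack top is a terminal, match it against the current input token; if it is a non-terminal N, replace it with the RHS of M[N, lookahead] (the unique production whose predict set contains the lookahead).

Stack is shown with the top on the left.

Stack    Input        Action
----------------------------
L $      num num - $  output L → num P
num P $  num num - $  match 'num'
P $      num - $      output P → L
L $      num - $      output L → num P
num P $  num - $      match 'num'
P $      - $          output P → L
L $      - $          output L → -
- $      - $          match '-'
$        $            accept

The string is accepted.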